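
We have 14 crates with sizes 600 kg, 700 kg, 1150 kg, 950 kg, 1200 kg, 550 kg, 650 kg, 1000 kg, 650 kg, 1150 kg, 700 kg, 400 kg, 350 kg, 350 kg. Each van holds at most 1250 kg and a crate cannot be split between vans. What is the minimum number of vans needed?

Total = 1200 + 1150 + 1150 + 1000 + 950 + 700 + 700 + 650 + 650 + 600 + 550 + 400 + 350 + 350 = 10400 kg.
Lower bound: ⌈10400/1250⌉ = 9 vans.
A packing using 10 vans:
  van 1: 1200 = 1200
  van 2: 1150 = 1150
  van 3: 1150 = 1150
  van 4: 1000 = 1000
  van 5: 950 = 950
  van 6: 700 + 550 = 1250
  van 7: 700 + 400 = 1100
  van 8: 650 + 600 = 1250
  van 9: 650 + 350 = 1000
  van 10: 350 = 350
No arrangement into 9 vans stays within capacity, so 10 is optimal.

10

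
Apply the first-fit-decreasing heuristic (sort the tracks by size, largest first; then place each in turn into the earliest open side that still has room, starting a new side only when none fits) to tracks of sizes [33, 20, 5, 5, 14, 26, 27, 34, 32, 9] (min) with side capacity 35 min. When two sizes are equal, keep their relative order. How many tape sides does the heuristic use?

7

Sorted descending: 34, 33, 32, 27, 26, 20, 14, 9, 5, 5.
  34 → side 1 (new)  [load 34/35]
  33 → side 2 (new)  [load 33/35]
  32 → side 3 (new)  [load 32/35]
  27 → side 4 (new)  [load 27/35]
  26 → side 5 (new)  [load 26/35]
  20 → side 6 (new)  [load 20/35]
  14 → side 6  [load 34/35]
  9 → side 5  [load 35/35]
  5 → side 4  [load 32/35]
  5 → side 7 (new)  [load 5/35]
7 tape sides opened.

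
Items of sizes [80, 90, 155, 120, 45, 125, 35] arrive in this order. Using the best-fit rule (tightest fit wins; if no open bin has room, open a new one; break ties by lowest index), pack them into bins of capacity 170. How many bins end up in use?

  80 → bin 1 (new)  [load 80/170]
  90 → bin 1  [load 170/170]
  155 → bin 2 (new)  [load 155/170]
  120 → bin 3 (new)  [load 120/170]
  45 → bin 3  [load 165/170]
  125 → bin 4 (new)  [load 125/170]
  35 → bin 4  [load 160/170]
4 bins opened.

4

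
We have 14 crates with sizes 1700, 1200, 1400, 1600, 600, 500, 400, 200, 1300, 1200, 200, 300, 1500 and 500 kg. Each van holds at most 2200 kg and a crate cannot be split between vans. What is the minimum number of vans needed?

7

Total = 1700 + 1600 + 1500 + 1400 + 1300 + 1200 + 1200 + 600 + 500 + 500 + 400 + 300 + 200 + 200 = 12600 kg.
Lower bound: ⌈12600/2200⌉ = 6 vans.
Also, 7 crates each exceed 1100 kg, and no two of those can share a van, so at least 7 vans are needed.
A packing using 7 vans:
  van 1: 1700 + 500 = 2200
  van 2: 1600 + 600 = 2200
  van 3: 1500 + 500 + 200 = 2200
  van 4: 1400 + 400 + 300 = 2100
  van 5: 1300 + 200 = 1500
  van 6: 1200 = 1200
  van 7: 1200 = 1200
This matches the lower bound, so 7 is optimal.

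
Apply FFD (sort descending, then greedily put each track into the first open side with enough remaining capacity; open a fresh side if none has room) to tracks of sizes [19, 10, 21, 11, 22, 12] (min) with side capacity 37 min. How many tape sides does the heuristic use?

3

Sorted descending: 22, 21, 19, 12, 11, 10.
  22 → side 1 (new)  [load 22/37]
  21 → side 2 (new)  [load 21/37]
  19 → side 3 (new)  [load 19/37]
  12 → side 1  [load 34/37]
  11 → side 2  [load 32/37]
  10 → side 3  [load 29/37]
3 tape sides opened.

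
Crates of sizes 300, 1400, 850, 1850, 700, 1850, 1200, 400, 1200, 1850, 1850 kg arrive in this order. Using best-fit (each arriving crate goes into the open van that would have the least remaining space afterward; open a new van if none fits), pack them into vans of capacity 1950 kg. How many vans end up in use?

8

  300 → van 1 (new)  [load 300/1950]
  1400 → van 1  [load 1700/1950]
  850 → van 2 (new)  [load 850/1950]
  1850 → van 3 (new)  [load 1850/1950]
  700 → van 2  [load 1550/1950]
  1850 → van 4 (new)  [load 1850/1950]
  1200 → van 5 (new)  [load 1200/1950]
  400 → van 2  [load 1950/1950]
  1200 → van 6 (new)  [load 1200/1950]
  1850 → van 7 (new)  [load 1850/1950]
  1850 → van 8 (new)  [load 1850/1950]
8 vans opened.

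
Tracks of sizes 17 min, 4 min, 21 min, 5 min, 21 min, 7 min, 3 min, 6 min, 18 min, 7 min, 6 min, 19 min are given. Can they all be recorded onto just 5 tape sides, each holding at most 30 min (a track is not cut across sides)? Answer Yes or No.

Yes

A valid assignment using 5 tape sides:
  side 1: 21 + 7 = 28
  side 2: 21 + 7 = 28
  side 3: 19 + 6 + 5 = 30
  side 4: 18 + 6 + 4 = 28
  side 5: 17 + 3 = 20
Every load is within 30 min, so 5 tape sides suffice.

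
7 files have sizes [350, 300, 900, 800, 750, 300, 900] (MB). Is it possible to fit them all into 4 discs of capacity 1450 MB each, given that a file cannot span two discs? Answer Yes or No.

A valid assignment using 4 discs:
  disc 1: 900 + 350 = 1250
  disc 2: 900 + 300 = 1200
  disc 3: 800 + 300 = 1100
  disc 4: 750 = 750
Every load is within 1450 MB, so 4 discs suffice.

Yes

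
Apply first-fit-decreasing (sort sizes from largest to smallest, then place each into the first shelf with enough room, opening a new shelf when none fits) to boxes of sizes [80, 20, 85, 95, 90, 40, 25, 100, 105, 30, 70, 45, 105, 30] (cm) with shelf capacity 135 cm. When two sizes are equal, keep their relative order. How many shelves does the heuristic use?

Sorted descending: 105, 105, 100, 95, 90, 85, 80, 70, 45, 40, 30, 30, 25, 20.
  105 → shelf 1 (new)  [load 105/135]
  105 → shelf 2 (new)  [load 105/135]
  100 → shelf 3 (new)  [load 100/135]
  95 → shelf 4 (new)  [load 95/135]
  90 → shelf 5 (new)  [load 90/135]
  85 → shelf 6 (new)  [load 85/135]
  80 → shelf 7 (new)  [load 80/135]
  70 → shelf 8 (new)  [load 70/135]
  45 → shelf 5  [load 135/135]
  40 → shelf 4  [load 135/135]
  30 → shelf 1  [load 135/135]
  30 → shelf 2  [load 135/135]
  25 → shelf 3  [load 125/135]
  20 → shelf 6  [load 105/135]
8 shelves opened.

8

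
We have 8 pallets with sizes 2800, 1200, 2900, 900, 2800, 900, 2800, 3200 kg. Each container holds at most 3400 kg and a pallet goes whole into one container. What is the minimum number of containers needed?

6

Total = 3200 + 2900 + 2800 + 2800 + 2800 + 1200 + 900 + 900 = 17500 kg.
Lower bound: ⌈17500/3400⌉ = 6 containers.
A packing using 6 containers:
  container 1: 3200 = 3200
  container 2: 2900 = 2900
  container 3: 2800 = 2800
  container 4: 2800 = 2800
  container 5: 2800 = 2800
  container 6: 1200 + 900 + 900 = 3000
This matches the lower bound, so 6 is optimal.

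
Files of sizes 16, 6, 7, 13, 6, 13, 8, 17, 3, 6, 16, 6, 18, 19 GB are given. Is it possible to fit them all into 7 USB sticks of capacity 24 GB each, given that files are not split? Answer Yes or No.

A valid assignment using 7 USB sticks:
  USB stick 1: 19 + 3 = 22
  USB stick 2: 18 + 6 = 24
  USB stick 3: 17 + 7 = 24
  USB stick 4: 16 + 8 = 24
  USB stick 5: 16 + 6 = 22
  USB stick 6: 13 + 6 = 19
  USB stick 7: 13 + 6 = 19
Every load is within 24 GB, so 7 USB sticks suffice.

Yes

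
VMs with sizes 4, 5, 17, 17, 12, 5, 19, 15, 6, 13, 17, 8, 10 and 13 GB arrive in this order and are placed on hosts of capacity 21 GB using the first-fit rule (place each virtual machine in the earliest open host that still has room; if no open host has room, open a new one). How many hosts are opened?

9

  4 → host 1 (new)  [load 4/21]
  5 → host 1  [load 9/21]
  17 → host 2 (new)  [load 17/21]
  17 → host 3 (new)  [load 17/21]
  12 → host 1  [load 21/21]
  5 → host 4 (new)  [load 5/21]
  19 → host 5 (new)  [load 19/21]
  15 → host 4  [load 20/21]
  6 → host 6 (new)  [load 6/21]
  13 → host 6  [load 19/21]
  17 → host 7 (new)  [load 17/21]
  8 → host 8 (new)  [load 8/21]
  10 → host 8  [load 18/21]
  13 → host 9 (new)  [load 13/21]
9 hosts opened.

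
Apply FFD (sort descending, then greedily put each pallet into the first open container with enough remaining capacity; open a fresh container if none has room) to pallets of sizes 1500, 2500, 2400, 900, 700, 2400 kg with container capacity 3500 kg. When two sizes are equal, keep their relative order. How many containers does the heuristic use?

4

Sorted descending: 2500, 2400, 2400, 1500, 900, 700.
  2500 → container 1 (new)  [load 2500/3500]
  2400 → container 2 (new)  [load 2400/3500]
  2400 → container 3 (new)  [load 2400/3500]
  1500 → container 4 (new)  [load 1500/3500]
  900 → container 1  [load 3400/3500]
  700 → container 2  [load 3100/3500]
4 containers opened.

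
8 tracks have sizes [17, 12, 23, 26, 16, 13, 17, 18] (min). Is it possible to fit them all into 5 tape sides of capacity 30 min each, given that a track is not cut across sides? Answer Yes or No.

Total = 142 min; ⌈142/30⌉ = 5.
6 tracks each exceed half the capacity and cannot share a side, forcing at least 6 tape sides.
At least 6 tape sides are required, but only 5 are allowed.

No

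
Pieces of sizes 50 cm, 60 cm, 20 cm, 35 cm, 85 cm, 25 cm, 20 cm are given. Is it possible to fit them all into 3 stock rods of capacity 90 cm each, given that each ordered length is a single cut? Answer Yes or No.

Total = 295 cm; ⌈295/90⌉ = 4.
At least 4 stock rods are required, but only 3 are allowed.

No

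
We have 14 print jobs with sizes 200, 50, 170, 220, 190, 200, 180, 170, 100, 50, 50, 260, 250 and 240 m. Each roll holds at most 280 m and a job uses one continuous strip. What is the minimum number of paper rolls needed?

Total = 260 + 250 + 240 + 220 + 200 + 200 + 190 + 180 + 170 + 170 + 100 + 50 + 50 + 50 = 2330 m.
Lower bound: ⌈2330/280⌉ = 9 paper rolls.
Also, 10 print jobs each exceed 140 m, and no two of those can share a roll, so at least 10 paper rolls are needed.
A packing using 10 paper rolls:
  roll 1: 260 = 260
  roll 2: 250 = 250
  roll 3: 240 = 240
  roll 4: 220 + 50 = 270
  roll 5: 200 + 50 = 250
  roll 6: 200 + 50 = 250
  roll 7: 190 = 190
  roll 8: 180 + 100 = 280
  roll 9: 170 = 170
  roll 10: 170 = 170
This matches the lower bound, so 10 is optimal.

10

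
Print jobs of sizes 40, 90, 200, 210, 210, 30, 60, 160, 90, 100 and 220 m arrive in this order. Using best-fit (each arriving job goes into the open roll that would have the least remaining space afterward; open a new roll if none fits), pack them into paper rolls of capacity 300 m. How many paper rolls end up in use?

5

  40 → roll 1 (new)  [load 40/300]
  90 → roll 1  [load 130/300]
  200 → roll 2 (new)  [load 200/300]
  210 → roll 3 (new)  [load 210/300]
  210 → roll 4 (new)  [load 210/300]
  30 → roll 3  [load 240/300]
  60 → roll 3  [load 300/300]
  160 → roll 1  [load 290/300]
  90 → roll 4  [load 300/300]
  100 → roll 2  [load 300/300]
  220 → roll 5 (new)  [load 220/300]
5 paper rolls opened.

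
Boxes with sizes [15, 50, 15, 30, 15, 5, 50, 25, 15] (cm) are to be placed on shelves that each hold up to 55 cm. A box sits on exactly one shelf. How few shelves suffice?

Total = 50 + 50 + 30 + 25 + 15 + 15 + 15 + 15 + 5 = 220 cm.
Lower bound: ⌈220/55⌉ = 4 shelves.
A packing using 5 shelves:
  shelf 1: 50 + 5 = 55
  shelf 2: 50 = 50
  shelf 3: 30 + 25 = 55
  shelf 4: 15 + 15 + 15 = 45
  shelf 5: 15 = 15
No arrangement into 4 shelves stays within capacity, so 5 is optimal.

5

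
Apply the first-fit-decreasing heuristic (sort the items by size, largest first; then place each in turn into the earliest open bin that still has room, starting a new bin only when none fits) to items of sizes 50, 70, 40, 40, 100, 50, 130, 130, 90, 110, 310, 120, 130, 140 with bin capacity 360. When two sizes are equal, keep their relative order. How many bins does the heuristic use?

5

Sorted descending: 310, 140, 130, 130, 130, 120, 110, 100, 90, 70, 50, 50, 40, 40.
  310 → bin 1 (new)  [load 310/360]
  140 → bin 2 (new)  [load 140/360]
  130 → bin 2  [load 270/360]
  130 → bin 3 (new)  [load 130/360]
  130 → bin 3  [load 260/360]
  120 → bin 4 (new)  [load 120/360]
  110 → bin 4  [load 230/360]
  100 → bin 3  [load 360/360]
  90 → bin 2  [load 360/360]
  70 → bin 4  [load 300/360]
  50 → bin 1  [load 360/360]
  50 → bin 4  [load 350/360]
  40 → bin 5 (new)  [load 40/360]
  40 → bin 5  [load 80/360]
5 bins opened.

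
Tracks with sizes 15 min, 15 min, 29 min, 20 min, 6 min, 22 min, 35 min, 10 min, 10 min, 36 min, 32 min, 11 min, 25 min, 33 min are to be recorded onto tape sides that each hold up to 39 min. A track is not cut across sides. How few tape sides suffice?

9

Total = 36 + 35 + 33 + 32 + 29 + 25 + 22 + 20 + 15 + 15 + 11 + 10 + 10 + 6 = 299 min.
Lower bound: ⌈299/39⌉ = 8 tape sides.
A packing using 9 tape sides:
  side 1: 36 = 36
  side 2: 35 = 35
  side 3: 33 + 6 = 39
  side 4: 32 = 32
  side 5: 29 + 10 = 39
  side 6: 25 + 11 = 36
  side 7: 22 + 15 = 37
  side 8: 20 + 15 = 35
  side 9: 10 = 10
No arrangement into 8 tape sides stays within capacity, so 9 is optimal.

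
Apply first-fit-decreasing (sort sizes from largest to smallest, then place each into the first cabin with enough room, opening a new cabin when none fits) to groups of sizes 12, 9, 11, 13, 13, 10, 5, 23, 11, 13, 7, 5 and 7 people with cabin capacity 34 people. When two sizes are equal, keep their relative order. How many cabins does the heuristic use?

5

Sorted descending: 23, 13, 13, 13, 12, 11, 11, 10, 9, 7, 7, 5, 5.
  23 → cabin 1 (new)  [load 23/34]
  13 → cabin 2 (new)  [load 13/34]
  13 → cabin 2  [load 26/34]
  13 → cabin 3 (new)  [load 13/34]
  12 → cabin 3  [load 25/34]
  11 → cabin 1  [load 34/34]
  11 → cabin 4 (new)  [load 11/34]
  10 → cabin 4  [load 21/34]
  9 → cabin 3  [load 34/34]
  7 → cabin 2  [load 33/34]
  7 → cabin 4  [load 28/34]
  5 → cabin 4  [load 33/34]
  5 → cabin 5 (new)  [load 5/34]
5 cabins opened.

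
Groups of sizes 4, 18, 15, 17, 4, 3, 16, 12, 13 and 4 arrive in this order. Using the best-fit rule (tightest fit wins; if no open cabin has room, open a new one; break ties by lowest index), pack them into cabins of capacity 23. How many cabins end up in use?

6

  4 → cabin 1 (new)  [load 4/23]
  18 → cabin 1  [load 22/23]
  15 → cabin 2 (new)  [load 15/23]
  17 → cabin 3 (new)  [load 17/23]
  4 → cabin 3  [load 21/23]
  3 → cabin 2  [load 18/23]
  16 → cabin 4 (new)  [load 16/23]
  12 → cabin 5 (new)  [load 12/23]
  13 → cabin 6 (new)  [load 13/23]
  4 → cabin 2  [load 22/23]
6 cabins opened.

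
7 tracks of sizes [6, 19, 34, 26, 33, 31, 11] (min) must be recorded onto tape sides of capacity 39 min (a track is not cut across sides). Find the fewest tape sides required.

Total = 34 + 33 + 31 + 26 + 19 + 11 + 6 = 160 min.
Lower bound: ⌈160/39⌉ = 5 tape sides.
A packing using 5 tape sides:
  side 1: 34 = 34
  side 2: 33 + 6 = 39
  side 3: 31 = 31
  side 4: 26 + 11 = 37
  side 5: 19 = 19
This matches the lower bound, so 5 is optimal.

5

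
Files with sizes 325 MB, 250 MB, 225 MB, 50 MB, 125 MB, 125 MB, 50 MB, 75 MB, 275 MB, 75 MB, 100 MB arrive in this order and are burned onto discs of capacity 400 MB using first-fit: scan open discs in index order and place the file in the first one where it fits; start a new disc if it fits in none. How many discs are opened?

  325 → disc 1 (new)  [load 325/400]
  250 → disc 2 (new)  [load 250/400]
  225 → disc 3 (new)  [load 225/400]
  50 → disc 1  [load 375/400]
  125 → disc 2  [load 375/400]
  125 → disc 3  [load 350/400]
  50 → disc 3  [load 400/400]
  75 → disc 4 (new)  [load 75/400]
  275 → disc 4  [load 350/400]
  75 → disc 5 (new)  [load 75/400]
  100 → disc 5  [load 175/400]
5 discs opened.

5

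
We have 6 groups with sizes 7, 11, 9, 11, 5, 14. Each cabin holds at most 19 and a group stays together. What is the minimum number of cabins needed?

Total = 14 + 11 + 11 + 9 + 7 + 5 = 57.
Lower bound: ⌈57/19⌉ = 3 cabins.
A packing using 4 cabins:
  cabin 1: 14 + 5 = 19
  cabin 2: 11 + 7 = 18
  cabin 3: 11 = 11
  cabin 4: 9 = 9
No arrangement into 3 cabins stays within capacity, so 4 is optimal.

4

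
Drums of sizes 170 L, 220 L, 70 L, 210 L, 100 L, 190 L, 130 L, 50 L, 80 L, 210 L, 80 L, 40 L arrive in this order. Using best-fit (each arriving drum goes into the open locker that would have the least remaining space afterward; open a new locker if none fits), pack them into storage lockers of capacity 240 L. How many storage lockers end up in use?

7

  170 → locker 1 (new)  [load 170/240]
  220 → locker 2 (new)  [load 220/240]
  70 → locker 1  [load 240/240]
  210 → locker 3 (new)  [load 210/240]
  100 → locker 4 (new)  [load 100/240]
  190 → locker 5 (new)  [load 190/240]
  130 → locker 4  [load 230/240]
  50 → locker 5  [load 240/240]
  80 → locker 6 (new)  [load 80/240]
  210 → locker 7 (new)  [load 210/240]
  80 → locker 6  [load 160/240]
  40 → locker 6  [load 200/240]
7 storage lockers opened.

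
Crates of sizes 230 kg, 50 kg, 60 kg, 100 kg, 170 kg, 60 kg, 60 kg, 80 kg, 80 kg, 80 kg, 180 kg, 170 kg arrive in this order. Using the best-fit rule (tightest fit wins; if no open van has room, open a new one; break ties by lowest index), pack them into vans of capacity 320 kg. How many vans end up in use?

5

  230 → van 1 (new)  [load 230/320]
  50 → van 1  [load 280/320]
  60 → van 2 (new)  [load 60/320]
  100 → van 2  [load 160/320]
  170 → van 3 (new)  [load 170/320]
  60 → van 3  [load 230/320]
  60 → van 3  [load 290/320]
  80 → van 2  [load 240/320]
  80 → van 2  [load 320/320]
  80 → van 4 (new)  [load 80/320]
  180 → van 4  [load 260/320]
  170 → van 5 (new)  [load 170/320]
5 vans opened.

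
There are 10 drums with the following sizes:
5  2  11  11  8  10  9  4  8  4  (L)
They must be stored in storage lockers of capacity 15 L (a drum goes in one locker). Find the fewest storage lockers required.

Total = 11 + 11 + 10 + 9 + 8 + 8 + 5 + 4 + 4 + 2 = 72 L.
Lower bound: ⌈72/15⌉ = 5 storage lockers.
Also, 6 drums each exceed 15/2 L, and no two of those can share a locker, so at least 6 storage lockers are needed.
A packing using 6 storage lockers:
  locker 1: 11 + 4 = 15
  locker 2: 11 + 4 = 15
  locker 3: 10 + 5 = 15
  locker 4: 9 + 2 = 11
  locker 5: 8 = 8
  locker 6: 8 = 8
This matches the lower bound, so 6 is optimal.

6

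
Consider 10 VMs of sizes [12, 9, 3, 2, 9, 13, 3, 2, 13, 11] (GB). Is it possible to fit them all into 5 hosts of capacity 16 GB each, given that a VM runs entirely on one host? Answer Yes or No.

No

Total = 77 GB; ⌈77/16⌉ = 5.
6 VMs each exceed half the capacity and cannot share a host, forcing at least 6 hosts.
At least 6 hosts are required, but only 5 are allowed.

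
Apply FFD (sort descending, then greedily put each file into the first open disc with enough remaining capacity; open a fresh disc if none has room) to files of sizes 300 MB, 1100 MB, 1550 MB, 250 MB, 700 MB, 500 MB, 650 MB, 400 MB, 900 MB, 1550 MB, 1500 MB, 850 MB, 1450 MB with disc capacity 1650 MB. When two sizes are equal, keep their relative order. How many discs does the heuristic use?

8

Sorted descending: 1550, 1550, 1500, 1450, 1100, 900, 850, 700, 650, 500, 400, 300, 250.
  1550 → disc 1 (new)  [load 1550/1650]
  1550 → disc 2 (new)  [load 1550/1650]
  1500 → disc 3 (new)  [load 1500/1650]
  1450 → disc 4 (new)  [load 1450/1650]
  1100 → disc 5 (new)  [load 1100/1650]
  900 → disc 6 (new)  [load 900/1650]
  850 → disc 7 (new)  [load 850/1650]
  700 → disc 6  [load 1600/1650]
  650 → disc 7  [load 1500/1650]
  500 → disc 5  [load 1600/1650]
  400 → disc 8 (new)  [load 400/1650]
  300 → disc 8  [load 700/1650]
  250 → disc 8  [load 950/1650]
8 discs opened.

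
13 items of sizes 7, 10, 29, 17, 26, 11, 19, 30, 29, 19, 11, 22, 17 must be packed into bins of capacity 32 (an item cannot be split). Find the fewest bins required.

Total = 30 + 29 + 29 + 26 + 22 + 19 + 19 + 17 + 17 + 11 + 11 + 10 + 7 = 247.
Lower bound: ⌈247/32⌉ = 8 bins.
Also, 9 items each exceed 16, and no two of those can share a bin, so at least 9 bins are needed.
A packing using 9 bins:
  bin 1: 30 = 30
  bin 2: 29 = 29
  bin 3: 29 = 29
  bin 4: 26 = 26
  bin 5: 22 + 10 = 32
  bin 6: 19 + 11 = 30
  bin 7: 19 + 11 = 30
  bin 8: 17 + 7 = 24
  bin 9: 17 = 17
This matches the lower bound, so 9 is optimal.

9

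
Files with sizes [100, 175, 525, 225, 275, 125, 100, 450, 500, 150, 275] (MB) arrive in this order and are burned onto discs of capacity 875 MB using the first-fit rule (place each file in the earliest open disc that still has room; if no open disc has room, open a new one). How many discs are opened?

  100 → disc 1 (new)  [load 100/875]
  175 → disc 1  [load 275/875]
  525 → disc 1  [load 800/875]
  225 → disc 2 (new)  [load 225/875]
  275 → disc 2  [load 500/875]
  125 → disc 2  [load 625/875]
  100 → disc 2  [load 725/875]
  450 → disc 3 (new)  [load 450/875]
  500 → disc 4 (new)  [load 500/875]
  150 → disc 2  [load 875/875]
  275 → disc 3  [load 725/875]
4 discs opened.

4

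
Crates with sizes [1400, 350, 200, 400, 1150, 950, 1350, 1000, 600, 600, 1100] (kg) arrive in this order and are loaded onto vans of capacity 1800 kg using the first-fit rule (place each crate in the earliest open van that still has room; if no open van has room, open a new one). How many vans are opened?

6

  1400 → van 1 (new)  [load 1400/1800]
  350 → van 1  [load 1750/1800]
  200 → van 2 (new)  [load 200/1800]
  400 → van 2  [load 600/1800]
  1150 → van 2  [load 1750/1800]
  950 → van 3 (new)  [load 950/1800]
  1350 → van 4 (new)  [load 1350/1800]
  1000 → van 5 (new)  [load 1000/1800]
  600 → van 3  [load 1550/1800]
  600 → van 5  [load 1600/1800]
  1100 → van 6 (new)  [load 1100/1800]
6 vans opened.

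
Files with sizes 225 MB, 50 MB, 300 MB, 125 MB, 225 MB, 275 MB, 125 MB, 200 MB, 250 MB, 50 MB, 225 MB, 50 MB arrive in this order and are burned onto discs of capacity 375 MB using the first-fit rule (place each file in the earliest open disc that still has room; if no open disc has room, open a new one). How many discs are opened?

  225 → disc 1 (new)  [load 225/375]
  50 → disc 1  [load 275/375]
  300 → disc 2 (new)  [load 300/375]
  125 → disc 3 (new)  [load 125/375]
  225 → disc 3  [load 350/375]
  275 → disc 4 (new)  [load 275/375]
  125 → disc 5 (new)  [load 125/375]
  200 → disc 5  [load 325/375]
  250 → disc 6 (new)  [load 250/375]
  50 → disc 1  [load 325/375]
  225 → disc 7 (new)  [load 225/375]
  50 → disc 1  [load 375/375]
7 discs opened.

7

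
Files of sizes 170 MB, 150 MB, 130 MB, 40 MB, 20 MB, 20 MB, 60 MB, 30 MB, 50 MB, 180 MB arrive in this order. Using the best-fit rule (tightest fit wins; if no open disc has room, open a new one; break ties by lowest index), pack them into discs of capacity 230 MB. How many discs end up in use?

  170 → disc 1 (new)  [load 170/230]
  150 → disc 2 (new)  [load 150/230]
  130 → disc 3 (new)  [load 130/230]
  40 → disc 1  [load 210/230]
  20 → disc 1  [load 230/230]
  20 → disc 2  [load 170/230]
  60 → disc 2  [load 230/230]
  30 → disc 3  [load 160/230]
  50 → disc 3  [load 210/230]
  180 → disc 4 (new)  [load 180/230]
4 discs opened.

4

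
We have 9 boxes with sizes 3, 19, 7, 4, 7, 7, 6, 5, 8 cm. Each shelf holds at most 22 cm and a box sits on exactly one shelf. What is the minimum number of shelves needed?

3

Total = 19 + 8 + 7 + 7 + 7 + 6 + 5 + 4 + 3 = 66 cm.
Lower bound: ⌈66/22⌉ = 3 shelves.
A packing using 3 shelves:
  shelf 1: 19 + 3 = 22
  shelf 2: 8 + 7 + 7 = 22
  shelf 3: 7 + 6 + 5 + 4 = 22
This matches the lower bound, so 3 is optimal.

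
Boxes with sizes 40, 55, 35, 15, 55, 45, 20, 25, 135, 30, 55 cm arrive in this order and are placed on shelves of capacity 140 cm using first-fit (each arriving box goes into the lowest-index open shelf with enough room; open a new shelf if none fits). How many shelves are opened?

  40 → shelf 1 (new)  [load 40/140]
  55 → shelf 1  [load 95/140]
  35 → shelf 1  [load 130/140]
  15 → shelf 2 (new)  [load 15/140]
  55 → shelf 2  [load 70/140]
  45 → shelf 2  [load 115/140]
  20 → shelf 2  [load 135/140]
  25 → shelf 3 (new)  [load 25/140]
  135 → shelf 4 (new)  [load 135/140]
  30 → shelf 3  [load 55/140]
  55 → shelf 3  [load 110/140]
4 shelves opened.

4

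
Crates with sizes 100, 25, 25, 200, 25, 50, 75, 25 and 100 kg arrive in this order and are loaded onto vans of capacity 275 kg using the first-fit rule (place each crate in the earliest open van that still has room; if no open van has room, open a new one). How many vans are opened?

3

  100 → van 1 (new)  [load 100/275]
  25 → van 1  [load 125/275]
  25 → van 1  [load 150/275]
  200 → van 2 (new)  [load 200/275]
  25 → van 1  [load 175/275]
  50 → van 1  [load 225/275]
  75 → van 2  [load 275/275]
  25 → van 1  [load 250/275]
  100 → van 3 (new)  [load 100/275]
3 vans opened.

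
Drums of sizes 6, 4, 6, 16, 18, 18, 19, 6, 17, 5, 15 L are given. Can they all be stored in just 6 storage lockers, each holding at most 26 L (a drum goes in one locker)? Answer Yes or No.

A valid assignment using 6 storage lockers:
  locker 1: 19 + 6 = 25
  locker 2: 18 + 6 = 24
  locker 3: 18 + 6 = 24
  locker 4: 17 + 5 + 4 = 26
  locker 5: 16 = 16
  locker 6: 15 = 15
Every load is within 26 L, so 6 storage lockers suffice.

Yes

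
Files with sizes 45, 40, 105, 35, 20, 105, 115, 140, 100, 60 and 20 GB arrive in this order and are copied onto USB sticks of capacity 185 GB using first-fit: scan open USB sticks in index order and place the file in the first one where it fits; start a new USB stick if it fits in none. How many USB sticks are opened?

6

  45 → USB stick 1 (new)  [load 45/185]
  40 → USB stick 1  [load 85/185]
  105 → USB stick 2 (new)  [load 105/185]
  35 → USB stick 1  [load 120/185]
  20 → USB stick 1  [load 140/185]
  105 → USB stick 3 (new)  [load 105/185]
  115 → USB stick 4 (new)  [load 115/185]
  140 → USB stick 5 (new)  [load 140/185]
  100 → USB stick 6 (new)  [load 100/185]
  60 → USB stick 2  [load 165/185]
  20 → USB stick 1  [load 160/185]
6 USB sticks opened.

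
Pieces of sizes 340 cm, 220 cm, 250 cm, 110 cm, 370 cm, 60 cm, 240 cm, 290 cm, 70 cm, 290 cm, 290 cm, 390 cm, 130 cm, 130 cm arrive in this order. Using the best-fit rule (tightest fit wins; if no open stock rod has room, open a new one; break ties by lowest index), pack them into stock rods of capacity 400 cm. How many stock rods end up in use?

  340 → stock rod 1 (new)  [load 340/400]
  220 → stock rod 2 (new)  [load 220/400]
  250 → stock rod 3 (new)  [load 250/400]
  110 → stock rod 3  [load 360/400]
  370 → stock rod 4 (new)  [load 370/400]
  60 → stock rod 1  [load 400/400]
  240 → stock rod 5 (new)  [load 240/400]
  290 → stock rod 6 (new)  [load 290/400]
  70 → stock rod 6  [load 360/400]
  290 → stock rod 7 (new)  [load 290/400]
  290 → stock rod 8 (new)  [load 290/400]
  390 → stock rod 9 (new)  [load 390/400]
  130 → stock rod 5  [load 370/400]
  130 → stock rod 2  [load 350/400]
9 stock rods opened.

9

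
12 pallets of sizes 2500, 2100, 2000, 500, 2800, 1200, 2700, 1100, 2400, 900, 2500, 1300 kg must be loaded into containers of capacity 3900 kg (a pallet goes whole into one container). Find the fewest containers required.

7

Total = 2800 + 2700 + 2500 + 2500 + 2400 + 2100 + 2000 + 1300 + 1200 + 1100 + 900 + 500 = 22000 kg.
Lower bound: ⌈22000/3900⌉ = 6 containers.
Also, 7 pallets each exceed 1950 kg, and no two of those can share a container, so at least 7 containers are needed.
A packing using 7 containers:
  container 1: 2800 + 1100 = 3900
  container 2: 2700 + 1200 = 3900
  container 3: 2500 + 1300 = 3800
  container 4: 2500 + 900 + 500 = 3900
  container 5: 2400 = 2400
  container 6: 2100 = 2100
  container 7: 2000 = 2000
This matches the lower bound, so 7 is optimal.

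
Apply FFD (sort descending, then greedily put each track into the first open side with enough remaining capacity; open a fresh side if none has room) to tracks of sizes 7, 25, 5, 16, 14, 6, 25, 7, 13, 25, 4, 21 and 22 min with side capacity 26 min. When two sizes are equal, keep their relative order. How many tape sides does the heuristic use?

8

Sorted descending: 25, 25, 25, 22, 21, 16, 14, 13, 7, 7, 6, 5, 4.
  25 → side 1 (new)  [load 25/26]
  25 → side 2 (new)  [load 25/26]
  25 → side 3 (new)  [load 25/26]
  22 → side 4 (new)  [load 22/26]
  21 → side 5 (new)  [load 21/26]
  16 → side 6 (new)  [load 16/26]
  14 → side 7 (new)  [load 14/26]
  13 → side 8 (new)  [load 13/26]
  7 → side 6  [load 23/26]
  7 → side 7  [load 21/26]
  6 → side 8  [load 19/26]
  5 → side 5  [load 26/26]
  4 → side 4  [load 26/26]
8 tape sides opened.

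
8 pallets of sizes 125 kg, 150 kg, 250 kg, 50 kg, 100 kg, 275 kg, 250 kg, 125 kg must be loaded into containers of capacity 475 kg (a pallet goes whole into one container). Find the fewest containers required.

Total = 275 + 250 + 250 + 150 + 125 + 125 + 100 + 50 = 1325 kg.
Lower bound: ⌈1325/475⌉ = 3 containers.
A packing using 3 containers:
  container 1: 275 + 150 + 50 = 475
  container 2: 250 + 125 + 100 = 475
  container 3: 250 + 125 = 375
This matches the lower bound, so 3 is optimal.

3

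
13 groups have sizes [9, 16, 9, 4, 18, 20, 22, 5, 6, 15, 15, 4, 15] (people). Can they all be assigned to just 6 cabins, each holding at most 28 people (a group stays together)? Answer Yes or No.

Total = 158 people; ⌈158/28⌉ = 6.
7 groups each exceed half the capacity and cannot share a cabin, forcing at least 7 cabins.
At least 7 cabins are required, but only 6 are allowed.

No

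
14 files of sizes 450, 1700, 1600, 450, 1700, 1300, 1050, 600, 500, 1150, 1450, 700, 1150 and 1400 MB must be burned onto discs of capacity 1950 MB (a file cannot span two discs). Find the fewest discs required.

9

Total = 1700 + 1700 + 1600 + 1450 + 1400 + 1300 + 1150 + 1150 + 1050 + 700 + 600 + 500 + 450 + 450 = 15200 MB.
Lower bound: ⌈15200/1950⌉ = 8 discs.
Also, 9 files each exceed 975 MB, and no two of those can share a disc, so at least 9 discs are needed.
A packing using 9 discs:
  disc 1: 1700 = 1700
  disc 2: 1700 = 1700
  disc 3: 1600 = 1600
  disc 4: 1450 + 500 = 1950
  disc 5: 1400 + 450 = 1850
  disc 6: 1300 + 600 = 1900
  disc 7: 1150 + 700 = 1850
  disc 8: 1150 + 450 = 1600
  disc 9: 1050 = 1050
This matches the lower bound, so 9 is optimal.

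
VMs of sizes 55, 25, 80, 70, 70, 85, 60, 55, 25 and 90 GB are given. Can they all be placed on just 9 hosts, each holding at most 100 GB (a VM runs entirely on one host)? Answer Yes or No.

Yes

A valid assignment using 8 hosts:
  host 1: 90 = 90
  host 2: 85 = 85
  host 3: 80 = 80
  host 4: 70 + 25 = 95
  host 5: 70 + 25 = 95
  host 6: 60 = 60
  host 7: 55 = 55
  host 8: 55 = 55
That uses only 8 ≤ 9, so 9 hosts are enough.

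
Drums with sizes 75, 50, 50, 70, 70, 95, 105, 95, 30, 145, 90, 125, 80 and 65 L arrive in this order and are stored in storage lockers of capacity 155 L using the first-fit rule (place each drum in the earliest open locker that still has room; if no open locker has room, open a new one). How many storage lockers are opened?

9

  75 → locker 1 (new)  [load 75/155]
  50 → locker 1  [load 125/155]
  50 → locker 2 (new)  [load 50/155]
  70 → locker 2  [load 120/155]
  70 → locker 3 (new)  [load 70/155]
  95 → locker 4 (new)  [load 95/155]
  105 → locker 5 (new)  [load 105/155]
  95 → locker 6 (new)  [load 95/155]
  30 → locker 1  [load 155/155]
  145 → locker 7 (new)  [load 145/155]
  90 → locker 8 (new)  [load 90/155]
  125 → locker 9 (new)  [load 125/155]
  80 → locker 3  [load 150/155]
  65 → locker 8  [load 155/155]
9 storage lockers opened.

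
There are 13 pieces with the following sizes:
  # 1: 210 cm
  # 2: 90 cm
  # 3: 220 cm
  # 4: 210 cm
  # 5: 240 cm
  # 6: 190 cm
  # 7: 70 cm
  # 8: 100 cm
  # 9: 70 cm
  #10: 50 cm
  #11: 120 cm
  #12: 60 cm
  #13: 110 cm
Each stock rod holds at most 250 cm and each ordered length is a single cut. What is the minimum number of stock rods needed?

8

Total = 240 + 220 + 210 + 210 + 190 + 120 + 110 + 100 + 90 + 70 + 70 + 60 + 50 = 1740 cm.
Lower bound: ⌈1740/250⌉ = 7 stock rods.
A packing using 8 stock rods:
  stock rod 1: 240 = 240
  stock rod 2: 220 = 220
  stock rod 3: 210 = 210
  stock rod 4: 210 = 210
  stock rod 5: 190 + 60 = 250
  stock rod 6: 120 + 110 = 230
  stock rod 7: 100 + 90 + 50 = 240
  stock rod 8: 70 + 70 = 140
No arrangement into 7 stock rods stays within capacity, so 8 is optimal.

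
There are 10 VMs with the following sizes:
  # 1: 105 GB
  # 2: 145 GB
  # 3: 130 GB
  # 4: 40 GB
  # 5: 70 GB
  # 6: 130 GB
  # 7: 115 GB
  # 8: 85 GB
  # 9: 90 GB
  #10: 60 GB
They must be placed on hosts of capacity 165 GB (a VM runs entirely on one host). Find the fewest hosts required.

7

Total = 145 + 130 + 130 + 115 + 105 + 90 + 85 + 70 + 60 + 40 = 970 GB.
Lower bound: ⌈970/165⌉ = 6 hosts.
Also, 7 VMs each exceed 165/2 GB, and no two of those can share a host, so at least 7 hosts are needed.
A packing using 7 hosts:
  host 1: 145 = 145
  host 2: 130 = 130
  host 3: 130 = 130
  host 4: 115 + 40 = 155
  host 5: 105 + 60 = 165
  host 6: 90 + 70 = 160
  host 7: 85 = 85
This matches the lower bound, so 7 is optimal.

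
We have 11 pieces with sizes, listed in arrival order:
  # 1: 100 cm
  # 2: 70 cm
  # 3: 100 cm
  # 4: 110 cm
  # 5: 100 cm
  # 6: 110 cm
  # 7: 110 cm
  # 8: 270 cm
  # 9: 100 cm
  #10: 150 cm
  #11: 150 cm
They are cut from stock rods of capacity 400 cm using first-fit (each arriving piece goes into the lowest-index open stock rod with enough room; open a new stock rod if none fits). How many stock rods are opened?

  100 → stock rod 1 (new)  [load 100/400]
  70 → stock rod 1  [load 170/400]
  100 → stock rod 1  [load 270/400]
  110 → stock rod 1  [load 380/400]
  100 → stock rod 2 (new)  [load 100/400]
  110 → stock rod 2  [load 210/400]
  110 → stock rod 2  [load 320/400]
  270 → stock rod 3 (new)  [load 270/400]
  100 → stock rod 3  [load 370/400]
  150 → stock rod 4 (new)  [load 150/400]
  150 → stock rod 4  [load 300/400]
4 stock rods opened.

4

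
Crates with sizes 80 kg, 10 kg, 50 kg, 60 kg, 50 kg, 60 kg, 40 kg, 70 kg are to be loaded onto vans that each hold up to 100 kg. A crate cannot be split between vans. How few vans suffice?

5

Total = 80 + 70 + 60 + 60 + 50 + 50 + 40 + 10 = 420 kg.
Lower bound: ⌈420/100⌉ = 5 vans.
A packing using 5 vans:
  van 1: 80 + 10 = 90
  van 2: 70 = 70
  van 3: 60 + 40 = 100
  van 4: 60 = 60
  van 5: 50 + 50 = 100
This matches the lower bound, so 5 is optimal.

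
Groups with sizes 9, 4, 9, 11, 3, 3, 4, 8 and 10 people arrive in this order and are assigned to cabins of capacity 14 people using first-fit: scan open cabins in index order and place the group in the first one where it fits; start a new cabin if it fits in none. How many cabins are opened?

  9 → cabin 1 (new)  [load 9/14]
  4 → cabin 1  [load 13/14]
  9 → cabin 2 (new)  [load 9/14]
  11 → cabin 3 (new)  [load 11/14]
  3 → cabin 2  [load 12/14]
  3 → cabin 3  [load 14/14]
  4 → cabin 4 (new)  [load 4/14]
  8 → cabin 4  [load 12/14]
  10 → cabin 5 (new)  [load 10/14]
5 cabins opened.

5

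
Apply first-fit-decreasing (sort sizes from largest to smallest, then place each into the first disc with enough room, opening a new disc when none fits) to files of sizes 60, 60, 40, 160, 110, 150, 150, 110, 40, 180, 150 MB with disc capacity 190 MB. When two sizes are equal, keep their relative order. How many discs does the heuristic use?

Sorted descending: 180, 160, 150, 150, 150, 110, 110, 60, 60, 40, 40.
  180 → disc 1 (new)  [load 180/190]
  160 → disc 2 (new)  [load 160/190]
  150 → disc 3 (new)  [load 150/190]
  150 → disc 4 (new)  [load 150/190]
  150 → disc 5 (new)  [load 150/190]
  110 → disc 6 (new)  [load 110/190]
  110 → disc 7 (new)  [load 110/190]
  60 → disc 6  [load 170/190]
  60 → disc 7  [load 170/190]
  40 → disc 3  [load 190/190]
  40 → disc 4  [load 190/190]
7 discs opened.

7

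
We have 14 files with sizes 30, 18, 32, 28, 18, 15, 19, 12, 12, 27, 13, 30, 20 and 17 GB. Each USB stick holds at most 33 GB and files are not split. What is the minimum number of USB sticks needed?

10

Total = 32 + 30 + 30 + 28 + 27 + 20 + 19 + 18 + 18 + 17 + 15 + 13 + 12 + 12 = 291 GB.
Lower bound: ⌈291/33⌉ = 9 USB sticks.
Also, 10 files each exceed 33/2 GB, and no two of those can share a USB stick, so at least 10 USB sticks are needed.
A packing using 10 USB sticks:
  USB stick 1: 32 = 32
  USB stick 2: 30 = 30
  USB stick 3: 30 = 30
  USB stick 4: 28 = 28
  USB stick 5: 27 = 27
  USB stick 6: 20 + 13 = 33
  USB stick 7: 19 + 12 = 31
  USB stick 8: 18 + 15 = 33
  USB stick 9: 18 + 12 = 30
  USB stick 10: 17 = 17
This matches the lower bound, so 10 is optimal.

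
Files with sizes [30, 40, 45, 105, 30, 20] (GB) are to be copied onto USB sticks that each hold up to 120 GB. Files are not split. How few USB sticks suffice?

Total = 105 + 45 + 40 + 30 + 30 + 20 = 270 GB.
Lower bound: ⌈270/120⌉ = 3 USB sticks.
A packing using 3 USB sticks:
  USB stick 1: 105 = 105
  USB stick 2: 45 + 40 + 30 = 115
  USB stick 3: 30 + 20 = 50
This matches the lower bound, so 3 is optimal.

3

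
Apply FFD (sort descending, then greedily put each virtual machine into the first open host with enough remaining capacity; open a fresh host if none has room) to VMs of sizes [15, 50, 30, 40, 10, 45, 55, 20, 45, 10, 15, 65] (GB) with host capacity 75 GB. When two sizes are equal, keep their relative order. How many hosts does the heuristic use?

6

Sorted descending: 65, 55, 50, 45, 45, 40, 30, 20, 15, 15, 10, 10.
  65 → host 1 (new)  [load 65/75]
  55 → host 2 (new)  [load 55/75]
  50 → host 3 (new)  [load 50/75]
  45 → host 4 (new)  [load 45/75]
  45 → host 5 (new)  [load 45/75]
  40 → host 6 (new)  [load 40/75]
  30 → host 4  [load 75/75]
  20 → host 2  [load 75/75]
  15 → host 3  [load 65/75]
  15 → host 5  [load 60/75]
  10 → host 1  [load 75/75]
  10 → host 3  [load 75/75]
6 hosts opened.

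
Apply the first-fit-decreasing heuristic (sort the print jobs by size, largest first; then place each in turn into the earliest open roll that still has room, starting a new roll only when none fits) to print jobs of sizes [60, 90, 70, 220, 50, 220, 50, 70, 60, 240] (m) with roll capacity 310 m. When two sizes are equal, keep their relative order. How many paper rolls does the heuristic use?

Sorted descending: 240, 220, 220, 90, 70, 70, 60, 60, 50, 50.
  240 → roll 1 (new)  [load 240/310]
  220 → roll 2 (new)  [load 220/310]
  220 → roll 3 (new)  [load 220/310]
  90 → roll 2  [load 310/310]
  70 → roll 1  [load 310/310]
  70 → roll 3  [load 290/310]
  60 → roll 4 (new)  [load 60/310]
  60 → roll 4  [load 120/310]
  50 → roll 4  [load 170/310]
  50 → roll 4  [load 220/310]
4 paper rolls opened.

4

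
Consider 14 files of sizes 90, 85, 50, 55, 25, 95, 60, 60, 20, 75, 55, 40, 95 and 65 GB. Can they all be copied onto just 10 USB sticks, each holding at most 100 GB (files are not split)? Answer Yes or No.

Total = 870 GB; ⌈870/100⌉ = 9.
10 files each exceed half the capacity and cannot share a USB stick, forcing at least 10 USB sticks.
The bound of 10 does not rule out 10, but exhaustive search shows no assignment into 10 USB sticks of capacity 100 GB exists — the minimum is 11.

No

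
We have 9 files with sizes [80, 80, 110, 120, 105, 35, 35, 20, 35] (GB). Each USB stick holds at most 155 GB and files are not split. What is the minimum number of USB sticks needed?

5

Total = 120 + 110 + 105 + 80 + 80 + 35 + 35 + 35 + 20 = 620 GB.
Lower bound: ⌈620/155⌉ = 4 USB sticks.
Also, 5 files each exceed 155/2 GB, and no two of those can share a USB stick, so at least 5 USB sticks are needed.
A packing using 5 USB sticks:
  USB stick 1: 120 + 35 = 155
  USB stick 2: 110 + 35 = 145
  USB stick 3: 105 + 35 = 140
  USB stick 4: 80 + 20 = 100
  USB stick 5: 80 = 80
This matches the lower bound, so 5 is optimal.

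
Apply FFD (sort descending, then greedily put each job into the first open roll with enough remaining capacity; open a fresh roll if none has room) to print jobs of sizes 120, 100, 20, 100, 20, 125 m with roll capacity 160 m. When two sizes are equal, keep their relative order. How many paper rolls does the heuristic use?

Sorted descending: 125, 120, 100, 100, 20, 20.
  125 → roll 1 (new)  [load 125/160]
  120 → roll 2 (new)  [load 120/160]
  100 → roll 3 (new)  [load 100/160]
  100 → roll 4 (new)  [load 100/160]
  20 → roll 1  [load 145/160]
  20 → roll 2  [load 140/160]
4 paper rolls opened.

4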